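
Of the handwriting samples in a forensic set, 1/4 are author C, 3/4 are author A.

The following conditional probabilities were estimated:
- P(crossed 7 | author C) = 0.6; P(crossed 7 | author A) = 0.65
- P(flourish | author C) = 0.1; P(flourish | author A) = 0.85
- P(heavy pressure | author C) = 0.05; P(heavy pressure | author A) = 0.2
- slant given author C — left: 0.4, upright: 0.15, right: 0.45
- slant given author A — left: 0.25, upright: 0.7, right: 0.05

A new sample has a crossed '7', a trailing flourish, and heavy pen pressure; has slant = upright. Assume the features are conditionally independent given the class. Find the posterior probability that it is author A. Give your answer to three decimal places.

0.998

author C: 0.25 × 0.6 × 0.1 × 0.05 × 0.15 = 0.0001125
author A: 0.75 × 0.65 × 0.85 × 0.2 × 0.7 = 0.0580125
P(author A | x) = 0.0580125 / 0.058125 ≈ 0.998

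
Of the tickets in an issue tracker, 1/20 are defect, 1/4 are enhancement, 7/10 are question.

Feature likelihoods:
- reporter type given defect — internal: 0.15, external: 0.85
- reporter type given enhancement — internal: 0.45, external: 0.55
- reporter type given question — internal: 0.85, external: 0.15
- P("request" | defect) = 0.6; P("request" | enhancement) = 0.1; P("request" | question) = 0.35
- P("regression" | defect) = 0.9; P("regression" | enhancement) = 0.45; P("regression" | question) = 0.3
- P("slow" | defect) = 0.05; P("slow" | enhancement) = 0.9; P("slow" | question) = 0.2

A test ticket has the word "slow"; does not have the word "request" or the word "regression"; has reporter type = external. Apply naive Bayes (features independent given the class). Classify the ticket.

enhancement

defect: 0.05 × 0.85 × (1−0.6) × (1−0.9) × 0.05 = 0.000085
enhancement: 0.25 × 0.55 × (1−0.1) × (1−0.45) × 0.9 = 0.06125625
question: 0.7 × 0.15 × (1−0.35) × (1−0.3) × 0.2 = 0.009555
Highest score → enhancement.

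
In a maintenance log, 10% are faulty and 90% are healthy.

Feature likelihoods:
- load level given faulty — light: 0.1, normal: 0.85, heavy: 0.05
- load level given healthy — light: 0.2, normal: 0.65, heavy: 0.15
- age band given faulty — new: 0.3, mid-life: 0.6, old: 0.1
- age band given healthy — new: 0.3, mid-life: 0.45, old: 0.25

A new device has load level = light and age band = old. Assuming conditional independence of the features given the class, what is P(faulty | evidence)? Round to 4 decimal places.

0.0217

faulty: 0.1 × 0.1 × 0.1 = 0.001
healthy: 0.9 × 0.2 × 0.25 = 0.045
P(faulty | x) = 0.001 / 0.046 ≈ 0.0217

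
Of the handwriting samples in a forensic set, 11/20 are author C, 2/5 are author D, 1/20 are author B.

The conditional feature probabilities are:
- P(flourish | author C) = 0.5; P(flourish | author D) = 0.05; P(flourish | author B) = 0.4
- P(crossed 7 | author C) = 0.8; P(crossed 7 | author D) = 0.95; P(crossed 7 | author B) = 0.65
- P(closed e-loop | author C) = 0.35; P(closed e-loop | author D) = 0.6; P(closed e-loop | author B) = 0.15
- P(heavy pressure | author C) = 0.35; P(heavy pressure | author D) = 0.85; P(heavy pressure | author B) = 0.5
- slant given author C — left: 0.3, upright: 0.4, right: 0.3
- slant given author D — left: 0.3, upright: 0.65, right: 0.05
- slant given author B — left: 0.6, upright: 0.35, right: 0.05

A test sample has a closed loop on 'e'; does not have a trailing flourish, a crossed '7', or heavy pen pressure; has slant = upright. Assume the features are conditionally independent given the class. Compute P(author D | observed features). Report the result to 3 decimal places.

0.174

author C: 0.55 × (1−0.5) × (1−0.8) × 0.35 × (1−0.35) × 0.4 = 0.005005
author D: 0.4 × (1−0.05) × (1−0.95) × 0.6 × (1−0.85) × 0.65 = 0.0011115
author B: 0.05 × (1−0.4) × (1−0.65) × 0.15 × (1−0.5) × 0.35 = 0.000275625
P(author D | x) = 0.0011115 / 0.006392125 ≈ 0.174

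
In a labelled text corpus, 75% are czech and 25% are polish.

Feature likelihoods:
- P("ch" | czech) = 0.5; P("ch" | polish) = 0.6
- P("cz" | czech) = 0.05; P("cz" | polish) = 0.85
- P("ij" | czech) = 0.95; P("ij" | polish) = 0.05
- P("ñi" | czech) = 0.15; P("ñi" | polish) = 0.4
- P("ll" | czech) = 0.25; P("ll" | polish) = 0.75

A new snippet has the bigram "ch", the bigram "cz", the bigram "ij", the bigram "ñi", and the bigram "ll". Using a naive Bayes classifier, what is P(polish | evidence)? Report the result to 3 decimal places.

0.741

czech: 0.75 × 0.5 × 0.05 × 0.95 × 0.15 × 0.25 = 0.00066796875
polish: 0.25 × 0.6 × 0.85 × 0.05 × 0.4 × 0.75 = 0.0019125
P(polish | x) = 0.0019125 / 0.00258046875 ≈ 0.741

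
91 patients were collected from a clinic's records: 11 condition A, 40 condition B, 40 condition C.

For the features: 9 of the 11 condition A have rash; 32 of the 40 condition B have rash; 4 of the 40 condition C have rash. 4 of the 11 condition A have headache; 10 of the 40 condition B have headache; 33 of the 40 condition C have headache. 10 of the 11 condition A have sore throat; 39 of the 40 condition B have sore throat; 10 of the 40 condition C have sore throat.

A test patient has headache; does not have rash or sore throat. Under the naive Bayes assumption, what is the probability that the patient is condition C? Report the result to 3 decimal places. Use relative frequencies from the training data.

condition A: (11/91) × (2/11) × (4/11) × (1/11) ≈ 0.000726546
condition B: (40/91) × (8/40) × (10/40) × (1/40) ≈ 0.000549451
condition C: (40/91) × (36/40) × (33/40) × (30/40) ≈ 0.24478
P(condition C | x) = 0.24478 / 0.246055997 ≈ 0.995

0.995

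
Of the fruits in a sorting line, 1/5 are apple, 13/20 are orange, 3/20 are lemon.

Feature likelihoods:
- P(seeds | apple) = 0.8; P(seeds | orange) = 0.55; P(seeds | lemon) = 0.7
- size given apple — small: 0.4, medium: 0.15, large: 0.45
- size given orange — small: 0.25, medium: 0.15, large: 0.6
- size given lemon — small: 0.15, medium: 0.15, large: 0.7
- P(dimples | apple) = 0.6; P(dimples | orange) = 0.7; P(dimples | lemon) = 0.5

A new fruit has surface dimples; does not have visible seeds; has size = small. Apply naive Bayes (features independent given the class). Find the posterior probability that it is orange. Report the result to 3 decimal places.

apple: 0.2 × (1−0.8) × 0.4 × 0.6 = 0.0096
orange: 0.65 × (1−0.55) × 0.25 × 0.7 = 0.0511875
lemon: 0.15 × (1−0.7) × 0.15 × 0.5 = 0.003375
P(orange | x) = 0.0511875 / 0.0641625 ≈ 0.798

0.798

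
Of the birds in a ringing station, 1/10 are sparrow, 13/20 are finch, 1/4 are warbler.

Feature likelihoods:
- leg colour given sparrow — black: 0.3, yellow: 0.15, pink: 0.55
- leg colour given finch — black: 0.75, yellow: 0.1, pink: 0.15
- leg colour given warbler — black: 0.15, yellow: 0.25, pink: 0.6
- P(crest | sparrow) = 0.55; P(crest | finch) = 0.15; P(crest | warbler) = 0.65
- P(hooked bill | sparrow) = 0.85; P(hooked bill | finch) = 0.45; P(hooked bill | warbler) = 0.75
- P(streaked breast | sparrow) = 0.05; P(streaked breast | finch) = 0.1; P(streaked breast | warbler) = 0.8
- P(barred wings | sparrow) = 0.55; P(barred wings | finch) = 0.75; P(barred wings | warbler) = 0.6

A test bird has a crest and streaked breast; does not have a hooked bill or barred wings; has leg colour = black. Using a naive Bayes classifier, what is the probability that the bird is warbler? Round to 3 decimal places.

sparrow: 0.1 × 0.3 × 0.55 × (1−0.85) × 0.05 × (1−0.55) = 0.0000556875
finch: 0.65 × 0.75 × 0.15 × (1−0.45) × 0.1 × (1−0.75) = 0.00100546875
warbler: 0.25 × 0.15 × 0.65 × (1−0.75) × 0.8 × (1−0.6) = 0.00195
P(warbler | x) = 0.00195 / 0.00301115625 ≈ 0.648

0.648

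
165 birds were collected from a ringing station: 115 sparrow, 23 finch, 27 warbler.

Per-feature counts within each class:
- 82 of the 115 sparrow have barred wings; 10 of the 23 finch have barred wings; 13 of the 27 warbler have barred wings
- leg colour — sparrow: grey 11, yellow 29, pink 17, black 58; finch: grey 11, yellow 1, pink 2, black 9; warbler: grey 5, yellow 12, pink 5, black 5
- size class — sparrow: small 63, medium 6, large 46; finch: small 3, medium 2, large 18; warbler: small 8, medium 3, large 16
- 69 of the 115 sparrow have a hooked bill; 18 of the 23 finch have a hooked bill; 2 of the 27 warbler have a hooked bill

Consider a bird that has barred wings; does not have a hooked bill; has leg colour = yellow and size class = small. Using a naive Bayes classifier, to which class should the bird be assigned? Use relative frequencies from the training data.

sparrow

sparrow: (115/165) × (82/115) × (29/115) × (63/115) × (46/115) ≈ 0.027462
finch: (23/165) × (10/23) × (1/23) × (3/23) × (5/23) ≈ 0.0000747178
warbler: (27/165) × (13/27) × (12/27) × (8/27) × (25/27) ≈ 0.00960681
Highest score → sparrow.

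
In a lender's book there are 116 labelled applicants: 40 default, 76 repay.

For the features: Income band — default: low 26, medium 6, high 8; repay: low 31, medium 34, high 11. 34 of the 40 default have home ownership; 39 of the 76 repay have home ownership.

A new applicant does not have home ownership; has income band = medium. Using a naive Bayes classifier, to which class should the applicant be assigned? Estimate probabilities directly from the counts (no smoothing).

default: (40/116) × (6/40) × (6/40) ≈ 0.00775862
repay: (76/116) × (34/76) × (37/76) ≈ 0.142695
Highest score → repay.

repay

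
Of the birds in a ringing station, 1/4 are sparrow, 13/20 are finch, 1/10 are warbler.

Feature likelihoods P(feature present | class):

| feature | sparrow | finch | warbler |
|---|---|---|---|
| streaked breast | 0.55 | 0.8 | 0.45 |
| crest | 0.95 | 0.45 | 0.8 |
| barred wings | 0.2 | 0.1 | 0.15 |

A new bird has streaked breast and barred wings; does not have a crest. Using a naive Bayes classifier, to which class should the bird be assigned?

finch

sparrow: 0.25 × 0.55 × (1−0.95) × 0.2 = 0.001375
finch: 0.65 × 0.8 × (1−0.45) × 0.1 = 0.0286
warbler: 0.1 × 0.45 × (1−0.8) × 0.15 = 0.00135
Highest score → finch.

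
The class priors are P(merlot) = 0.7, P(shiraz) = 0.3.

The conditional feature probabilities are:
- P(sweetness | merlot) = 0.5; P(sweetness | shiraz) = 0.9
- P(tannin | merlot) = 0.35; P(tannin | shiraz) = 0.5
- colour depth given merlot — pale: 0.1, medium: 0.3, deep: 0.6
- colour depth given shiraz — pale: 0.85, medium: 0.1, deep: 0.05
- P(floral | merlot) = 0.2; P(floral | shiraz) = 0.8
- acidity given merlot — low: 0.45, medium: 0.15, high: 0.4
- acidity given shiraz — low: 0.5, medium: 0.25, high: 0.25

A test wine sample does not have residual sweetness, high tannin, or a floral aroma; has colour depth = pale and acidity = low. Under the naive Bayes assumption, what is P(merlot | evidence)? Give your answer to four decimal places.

0.8653

merlot: 0.7 × (1−0.5) × (1−0.35) × 0.1 × (1−0.2) × 0.45 = 0.00819
shiraz: 0.3 × (1−0.9) × (1−0.5) × 0.85 × (1−0.8) × 0.5 = 0.001275
P(merlot | x) = 0.00819 / 0.009465 ≈ 0.8653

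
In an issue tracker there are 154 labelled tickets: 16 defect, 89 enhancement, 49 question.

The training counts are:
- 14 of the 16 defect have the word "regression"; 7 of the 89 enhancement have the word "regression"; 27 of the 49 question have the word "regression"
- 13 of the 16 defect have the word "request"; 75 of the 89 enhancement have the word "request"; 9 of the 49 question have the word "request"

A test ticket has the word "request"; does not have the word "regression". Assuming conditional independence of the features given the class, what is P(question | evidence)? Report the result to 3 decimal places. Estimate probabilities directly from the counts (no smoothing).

0.054

defect: (16/154) × (2/16) × (13/16) ≈ 0.0105519
enhancement: (89/154) × (82/89) × (75/89) ≈ 0.448709
question: (49/154) × (22/49) × (9/49) ≈ 0.0262391
P(question | x) = 0.0262391 / 0.4855 ≈ 0.054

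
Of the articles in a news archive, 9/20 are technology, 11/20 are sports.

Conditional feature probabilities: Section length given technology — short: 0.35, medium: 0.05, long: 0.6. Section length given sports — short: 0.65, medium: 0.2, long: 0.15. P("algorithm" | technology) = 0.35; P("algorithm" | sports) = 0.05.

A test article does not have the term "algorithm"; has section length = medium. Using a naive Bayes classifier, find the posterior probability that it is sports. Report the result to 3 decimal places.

technology: 0.45 × 0.05 × (1−0.35) = 0.014625
sports: 0.55 × 0.2 × (1−0.05) = 0.1045
P(sports | x) = 0.1045 / 0.119125 ≈ 0.877

0.877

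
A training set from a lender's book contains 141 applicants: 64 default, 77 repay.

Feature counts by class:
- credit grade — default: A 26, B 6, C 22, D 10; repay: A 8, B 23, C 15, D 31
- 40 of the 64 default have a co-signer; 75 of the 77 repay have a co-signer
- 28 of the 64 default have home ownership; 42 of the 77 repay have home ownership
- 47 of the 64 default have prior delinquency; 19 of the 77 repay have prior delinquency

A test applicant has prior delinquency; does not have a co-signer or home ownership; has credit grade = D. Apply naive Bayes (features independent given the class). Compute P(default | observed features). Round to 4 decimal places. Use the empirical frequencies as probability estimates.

default: (64/141) × (10/64) × (24/64) × (36/64) × (47/64) = 0.010986328125
repay: (77/141) × (31/77) × (2/77) × (35/77) × (19/77) ≈ 0.000640504
P(default | x) = 0.010986328125 / 0.011626832125 ≈ 0.9449

0.9449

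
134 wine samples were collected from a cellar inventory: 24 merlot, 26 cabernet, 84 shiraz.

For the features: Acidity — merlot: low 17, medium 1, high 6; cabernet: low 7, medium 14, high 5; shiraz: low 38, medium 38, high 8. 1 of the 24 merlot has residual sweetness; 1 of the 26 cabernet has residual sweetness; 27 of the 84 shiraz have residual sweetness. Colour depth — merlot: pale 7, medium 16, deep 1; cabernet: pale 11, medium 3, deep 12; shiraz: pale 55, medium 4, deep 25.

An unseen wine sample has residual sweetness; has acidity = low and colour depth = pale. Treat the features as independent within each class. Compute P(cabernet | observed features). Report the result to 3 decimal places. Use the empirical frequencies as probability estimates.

0.014

merlot: (24/134) × (17/24) × (1/24) × (7/24) ≈ 0.00154177
cabernet: (26/134) × (7/26) × (1/26) × (11/26) ≈ 0.00085004
shiraz: (84/134) × (38/84) × (27/84) × (55/84) ≈ 0.0596825
P(cabernet | x) = 0.00085004 / 0.06207431 ≈ 0.014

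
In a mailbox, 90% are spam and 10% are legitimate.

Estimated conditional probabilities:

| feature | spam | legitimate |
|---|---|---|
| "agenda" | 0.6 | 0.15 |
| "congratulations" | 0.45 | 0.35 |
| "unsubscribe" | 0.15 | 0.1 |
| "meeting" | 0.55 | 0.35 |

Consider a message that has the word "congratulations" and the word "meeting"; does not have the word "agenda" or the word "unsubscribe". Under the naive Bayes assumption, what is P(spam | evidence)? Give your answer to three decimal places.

spam: 0.9 × (1−0.6) × 0.45 × (1−0.15) × 0.55 = 0.075735
legitimate: 0.1 × (1−0.15) × 0.35 × (1−0.1) × 0.35 = 0.00937125
P(spam | x) = 0.075735 / 0.08510625 ≈ 0.890

0.890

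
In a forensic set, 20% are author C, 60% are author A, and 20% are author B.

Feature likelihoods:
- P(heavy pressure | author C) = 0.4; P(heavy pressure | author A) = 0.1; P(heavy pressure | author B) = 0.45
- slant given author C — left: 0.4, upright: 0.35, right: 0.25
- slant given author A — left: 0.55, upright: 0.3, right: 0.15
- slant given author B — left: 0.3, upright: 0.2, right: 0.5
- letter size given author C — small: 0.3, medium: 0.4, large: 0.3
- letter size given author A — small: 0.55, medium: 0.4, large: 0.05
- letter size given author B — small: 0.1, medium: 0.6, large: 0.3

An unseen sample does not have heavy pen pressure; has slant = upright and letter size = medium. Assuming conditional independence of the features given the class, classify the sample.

author A

author C: 0.2 × (1−0.4) × 0.35 × 0.4 = 0.0168
author A: 0.6 × (1−0.1) × 0.3 × 0.4 = 0.0648
author B: 0.2 × (1−0.45) × 0.2 × 0.6 = 0.0132
Highest score → author A.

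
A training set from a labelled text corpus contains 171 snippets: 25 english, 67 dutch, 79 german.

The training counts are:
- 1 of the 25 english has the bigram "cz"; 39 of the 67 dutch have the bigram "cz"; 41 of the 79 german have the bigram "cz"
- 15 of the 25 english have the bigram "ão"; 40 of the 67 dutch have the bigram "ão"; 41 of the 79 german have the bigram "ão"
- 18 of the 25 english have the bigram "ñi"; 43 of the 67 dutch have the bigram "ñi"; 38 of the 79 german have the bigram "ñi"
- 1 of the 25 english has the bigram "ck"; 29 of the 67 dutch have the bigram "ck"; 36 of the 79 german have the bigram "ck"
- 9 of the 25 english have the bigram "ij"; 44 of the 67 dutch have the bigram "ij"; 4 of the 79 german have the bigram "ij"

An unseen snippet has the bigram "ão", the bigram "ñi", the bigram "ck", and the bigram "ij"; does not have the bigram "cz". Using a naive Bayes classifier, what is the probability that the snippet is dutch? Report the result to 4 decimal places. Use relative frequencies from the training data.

english: (25/171) × (24/25) × (15/25) × (18/25) × (1/25) × (9/25) ≈ 0.000873095
dutch: (67/171) × (28/67) × (40/67) × (43/67) × (29/67) × (44/67) ≈ 0.0178337
german: (79/171) × (38/79) × (41/79) × (38/79) × (36/79) × (4/79) ≈ 0.00128
P(dutch | x) = 0.0178337 / 0.019986795 ≈ 0.8923

0.8923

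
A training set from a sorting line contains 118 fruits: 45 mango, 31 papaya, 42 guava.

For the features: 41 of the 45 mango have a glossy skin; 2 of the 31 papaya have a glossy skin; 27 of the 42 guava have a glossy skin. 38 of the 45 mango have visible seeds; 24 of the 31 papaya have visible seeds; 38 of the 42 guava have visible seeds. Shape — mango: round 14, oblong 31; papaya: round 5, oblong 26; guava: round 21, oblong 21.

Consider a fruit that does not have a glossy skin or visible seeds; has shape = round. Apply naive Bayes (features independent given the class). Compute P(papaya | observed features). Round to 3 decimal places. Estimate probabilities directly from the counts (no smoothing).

0.538

mango: (45/118) × (4/45) × (7/45) × (14/45) ≈ 0.00164051
papaya: (31/118) × (29/31) × (7/31) × (5/31) ≈ 0.00895078
guava: (42/118) × (15/42) × (4/42) × (21/42) ≈ 0.00605327
P(papaya | x) = 0.00895078 / 0.01664456 ≈ 0.538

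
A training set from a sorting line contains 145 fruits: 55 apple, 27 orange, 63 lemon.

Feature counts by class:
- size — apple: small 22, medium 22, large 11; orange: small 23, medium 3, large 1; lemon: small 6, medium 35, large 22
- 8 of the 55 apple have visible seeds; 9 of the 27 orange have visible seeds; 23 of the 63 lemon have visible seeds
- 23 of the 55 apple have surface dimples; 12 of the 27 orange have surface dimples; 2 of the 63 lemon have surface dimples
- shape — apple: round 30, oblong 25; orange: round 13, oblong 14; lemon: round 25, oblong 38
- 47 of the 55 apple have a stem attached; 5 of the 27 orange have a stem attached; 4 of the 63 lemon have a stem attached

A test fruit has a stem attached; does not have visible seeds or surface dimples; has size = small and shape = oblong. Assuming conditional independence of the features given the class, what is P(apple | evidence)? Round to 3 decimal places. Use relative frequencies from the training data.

0.816

apple: (55/145) × (22/55) × (47/55) × (32/55) × (25/55) × (47/55) ≈ 0.0293015
orange: (27/145) × (23/27) × (18/27) × (15/27) × (14/27) × (5/27) ≈ 0.00564114
lemon: (63/145) × (6/63) × (40/63) × (61/63) × (38/63) × (4/63) ≈ 0.000974214
P(apple | x) = 0.0293015 / 0.035916854 ≈ 0.816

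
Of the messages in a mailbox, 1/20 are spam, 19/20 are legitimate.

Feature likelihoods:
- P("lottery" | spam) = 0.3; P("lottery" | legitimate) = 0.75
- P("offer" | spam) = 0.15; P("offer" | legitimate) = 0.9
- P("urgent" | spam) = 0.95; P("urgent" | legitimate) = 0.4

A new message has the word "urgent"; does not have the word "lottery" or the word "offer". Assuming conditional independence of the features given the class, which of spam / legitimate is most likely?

spam: 0.05 × (1−0.3) × (1−0.15) × 0.95 = 0.0282625
legitimate: 0.95 × (1−0.75) × (1−0.9) × 0.4 = 0.0095
Highest score → spam.

spam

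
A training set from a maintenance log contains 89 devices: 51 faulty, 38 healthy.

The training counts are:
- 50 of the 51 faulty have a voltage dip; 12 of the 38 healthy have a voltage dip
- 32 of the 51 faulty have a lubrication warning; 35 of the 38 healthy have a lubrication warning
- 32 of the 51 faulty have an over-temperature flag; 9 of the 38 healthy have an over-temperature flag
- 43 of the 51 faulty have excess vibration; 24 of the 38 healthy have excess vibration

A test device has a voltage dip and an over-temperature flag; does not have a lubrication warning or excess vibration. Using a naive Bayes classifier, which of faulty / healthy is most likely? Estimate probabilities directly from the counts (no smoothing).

faulty

faulty: (51/89) × (50/51) × (19/51) × (32/51) × (8/51) ≈ 0.0205998
healthy: (38/89) × (12/38) × (3/38) × (9/38) × (14/38) ≈ 0.000928821
Highest score → faulty.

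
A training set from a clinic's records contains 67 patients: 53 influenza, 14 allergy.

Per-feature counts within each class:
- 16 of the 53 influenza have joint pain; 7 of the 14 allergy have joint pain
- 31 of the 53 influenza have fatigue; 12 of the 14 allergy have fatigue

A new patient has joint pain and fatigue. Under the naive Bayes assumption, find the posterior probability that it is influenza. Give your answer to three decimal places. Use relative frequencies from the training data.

influenza: (53/67) × (16/53) × (31/53) ≈ 0.139679
allergy: (14/67) × (7/14) × (12/14) ≈ 0.0895522
P(influenza | x) = 0.139679 / 0.2292312 ≈ 0.609

0.609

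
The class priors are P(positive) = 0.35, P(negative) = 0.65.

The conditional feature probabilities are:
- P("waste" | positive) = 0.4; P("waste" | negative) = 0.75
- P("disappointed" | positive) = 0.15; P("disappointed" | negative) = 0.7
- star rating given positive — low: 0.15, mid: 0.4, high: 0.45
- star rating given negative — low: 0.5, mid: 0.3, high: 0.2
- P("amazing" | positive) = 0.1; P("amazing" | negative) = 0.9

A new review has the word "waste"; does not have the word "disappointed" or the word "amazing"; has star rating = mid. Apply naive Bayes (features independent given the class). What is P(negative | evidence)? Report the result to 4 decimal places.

positive: 0.35 × 0.4 × (1−0.15) × 0.4 × (1−0.1) = 0.04284
negative: 0.65 × 0.75 × (1−0.7) × 0.3 × (1−0.9) = 0.0043875
P(negative | x) = 0.0043875 / 0.0472275 ≈ 0.0929

0.0929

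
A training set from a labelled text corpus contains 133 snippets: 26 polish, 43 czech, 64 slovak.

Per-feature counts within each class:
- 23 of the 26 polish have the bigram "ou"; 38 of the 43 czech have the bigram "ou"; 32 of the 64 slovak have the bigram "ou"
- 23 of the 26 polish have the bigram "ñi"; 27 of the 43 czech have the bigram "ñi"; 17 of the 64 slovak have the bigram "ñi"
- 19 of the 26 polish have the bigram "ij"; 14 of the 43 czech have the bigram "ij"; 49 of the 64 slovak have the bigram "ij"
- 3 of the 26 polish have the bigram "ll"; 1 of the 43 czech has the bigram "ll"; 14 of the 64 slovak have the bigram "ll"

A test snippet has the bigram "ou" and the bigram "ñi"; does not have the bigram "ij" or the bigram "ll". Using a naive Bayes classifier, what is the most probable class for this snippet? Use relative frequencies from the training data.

czech

polish: (26/133) × (23/26) × (23/26) × (7/26) × (23/26) ≈ 0.0364343
czech: (43/133) × (38/43) × (27/43) × (29/43) × (42/43) ≈ 0.118178
slovak: (64/133) × (32/64) × (17/64) × (15/64) × (50/64) ≈ 0.0117022
Highest score → czech.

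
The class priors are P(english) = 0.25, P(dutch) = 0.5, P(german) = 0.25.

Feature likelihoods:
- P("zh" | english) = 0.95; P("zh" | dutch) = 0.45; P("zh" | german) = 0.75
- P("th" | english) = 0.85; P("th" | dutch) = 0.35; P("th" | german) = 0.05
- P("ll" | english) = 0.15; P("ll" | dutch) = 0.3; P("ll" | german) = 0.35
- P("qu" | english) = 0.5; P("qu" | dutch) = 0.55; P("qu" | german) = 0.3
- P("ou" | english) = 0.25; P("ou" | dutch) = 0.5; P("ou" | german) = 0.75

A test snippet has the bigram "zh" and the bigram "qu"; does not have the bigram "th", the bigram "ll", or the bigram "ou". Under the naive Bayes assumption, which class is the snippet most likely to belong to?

english: 0.25 × 0.95 × (1−0.85) × (1−0.15) × 0.5 × (1−0.25) = 0.01135546875
dutch: 0.5 × 0.45 × (1−0.35) × (1−0.3) × 0.55 × (1−0.5) = 0.028153125
german: 0.25 × 0.75 × (1−0.05) × (1−0.35) × 0.3 × (1−0.75) = 0.00868359375
Highest score → dutch.

dutch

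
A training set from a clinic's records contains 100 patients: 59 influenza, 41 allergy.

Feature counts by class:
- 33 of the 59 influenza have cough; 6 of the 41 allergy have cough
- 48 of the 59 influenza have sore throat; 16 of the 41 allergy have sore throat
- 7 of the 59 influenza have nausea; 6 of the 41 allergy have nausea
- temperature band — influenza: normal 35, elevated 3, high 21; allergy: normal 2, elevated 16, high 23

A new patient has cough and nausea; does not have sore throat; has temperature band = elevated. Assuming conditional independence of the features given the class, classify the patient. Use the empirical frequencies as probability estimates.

influenza: (59/100) × (33/59) × (11/59) × (7/59) × (3/59) ≈ 0.000371167
allergy: (41/100) × (6/41) × (25/41) × (6/41) × (16/41) ≈ 0.00208935
Highest score → allergy.

allergy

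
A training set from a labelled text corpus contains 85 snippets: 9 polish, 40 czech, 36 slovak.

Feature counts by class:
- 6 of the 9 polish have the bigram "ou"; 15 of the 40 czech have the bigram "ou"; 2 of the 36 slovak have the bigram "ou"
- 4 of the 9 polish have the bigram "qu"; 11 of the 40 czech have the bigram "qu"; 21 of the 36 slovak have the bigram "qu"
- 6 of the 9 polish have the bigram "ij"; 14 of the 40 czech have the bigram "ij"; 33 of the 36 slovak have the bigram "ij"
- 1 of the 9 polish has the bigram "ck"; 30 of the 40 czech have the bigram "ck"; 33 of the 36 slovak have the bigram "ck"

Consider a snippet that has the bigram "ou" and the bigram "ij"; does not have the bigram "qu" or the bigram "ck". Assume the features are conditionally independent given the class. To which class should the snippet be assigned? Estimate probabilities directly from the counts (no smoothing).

polish

polish: (9/85) × (6/9) × (5/9) × (6/9) × (8/9) ≈ 0.0232389
czech: (40/85) × (15/40) × (29/40) × (14/40) × (10/40) ≈ 0.0111949
slovak: (36/85) × (2/36) × (15/36) × (33/36) × (3/36) ≈ 0.000748911
Highest score → polish.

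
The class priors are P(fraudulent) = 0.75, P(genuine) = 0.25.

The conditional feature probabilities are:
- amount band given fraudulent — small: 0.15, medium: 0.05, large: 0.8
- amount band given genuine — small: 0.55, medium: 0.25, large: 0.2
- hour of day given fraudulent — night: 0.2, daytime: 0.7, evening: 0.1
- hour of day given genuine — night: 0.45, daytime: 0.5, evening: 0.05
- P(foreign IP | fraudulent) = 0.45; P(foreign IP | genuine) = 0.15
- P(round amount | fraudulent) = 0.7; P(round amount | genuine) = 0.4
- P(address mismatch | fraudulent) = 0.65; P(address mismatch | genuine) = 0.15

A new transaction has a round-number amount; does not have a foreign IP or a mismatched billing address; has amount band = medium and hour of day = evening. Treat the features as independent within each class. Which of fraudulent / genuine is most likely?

fraudulent: 0.75 × 0.05 × 0.1 × (1−0.45) × 0.7 × (1−0.65) = 0.0005053125
genuine: 0.25 × 0.25 × 0.05 × (1−0.15) × 0.4 × (1−0.15) = 0.000903125
Highest score → genuine.

genuine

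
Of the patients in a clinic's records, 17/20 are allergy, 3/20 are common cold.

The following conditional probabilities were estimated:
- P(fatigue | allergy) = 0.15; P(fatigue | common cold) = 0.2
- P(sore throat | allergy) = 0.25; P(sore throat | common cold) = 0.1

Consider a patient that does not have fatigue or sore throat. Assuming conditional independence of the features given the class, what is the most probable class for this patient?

allergy

allergy: 0.85 × (1−0.15) × (1−0.25) = 0.541875
common cold: 0.15 × (1−0.2) × (1−0.1) = 0.108
Highest score → allergy.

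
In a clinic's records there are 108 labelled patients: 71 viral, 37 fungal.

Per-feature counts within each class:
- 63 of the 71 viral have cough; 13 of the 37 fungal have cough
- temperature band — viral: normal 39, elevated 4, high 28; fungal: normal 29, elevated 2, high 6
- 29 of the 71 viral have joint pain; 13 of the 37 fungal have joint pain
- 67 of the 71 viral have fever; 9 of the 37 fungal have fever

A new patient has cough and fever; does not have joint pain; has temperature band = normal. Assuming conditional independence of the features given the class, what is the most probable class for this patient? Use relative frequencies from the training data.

viral

viral: (71/108) × (63/71) × (39/71) × (42/71) × (67/71) ≈ 0.178867
fungal: (37/108) × (13/37) × (29/37) × (24/37) × (9/37) ≈ 0.0148856
Highest score → viral.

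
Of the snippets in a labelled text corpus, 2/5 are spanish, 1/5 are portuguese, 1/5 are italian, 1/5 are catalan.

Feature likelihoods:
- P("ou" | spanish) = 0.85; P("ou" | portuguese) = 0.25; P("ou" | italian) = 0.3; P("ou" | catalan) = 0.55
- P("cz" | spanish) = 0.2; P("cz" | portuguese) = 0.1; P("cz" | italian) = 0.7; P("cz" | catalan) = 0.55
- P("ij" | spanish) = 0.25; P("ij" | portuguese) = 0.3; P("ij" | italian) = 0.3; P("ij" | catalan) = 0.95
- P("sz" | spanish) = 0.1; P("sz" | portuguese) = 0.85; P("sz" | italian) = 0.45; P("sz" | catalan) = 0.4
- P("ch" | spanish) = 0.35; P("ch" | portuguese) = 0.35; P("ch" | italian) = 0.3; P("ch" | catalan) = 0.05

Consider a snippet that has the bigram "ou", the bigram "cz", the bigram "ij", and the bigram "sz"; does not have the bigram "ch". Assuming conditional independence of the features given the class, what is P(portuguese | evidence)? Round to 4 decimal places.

0.0299

spanish: 0.4 × 0.85 × 0.2 × 0.25 × 0.1 × (1−0.35) = 0.001105
portuguese: 0.2 × 0.25 × 0.1 × 0.3 × 0.85 × (1−0.35) = 0.00082875
italian: 0.2 × 0.3 × 0.7 × 0.3 × 0.45 × (1−0.3) = 0.003969
catalan: 0.2 × 0.55 × 0.55 × 0.95 × 0.4 × (1−0.05) = 0.0218405
P(portuguese | x) = 0.00082875 / 0.02774325 ≈ 0.0299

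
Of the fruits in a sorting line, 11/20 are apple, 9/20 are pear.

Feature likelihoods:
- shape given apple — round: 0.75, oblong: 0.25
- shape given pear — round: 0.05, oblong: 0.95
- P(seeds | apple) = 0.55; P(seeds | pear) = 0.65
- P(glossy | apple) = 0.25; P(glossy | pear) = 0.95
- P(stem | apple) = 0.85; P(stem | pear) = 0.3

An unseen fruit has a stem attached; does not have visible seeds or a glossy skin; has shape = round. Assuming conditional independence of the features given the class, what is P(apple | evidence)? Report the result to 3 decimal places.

apple: 0.55 × 0.75 × (1−0.55) × (1−0.25) × 0.85 = 0.1183359375
pear: 0.45 × 0.05 × (1−0.65) × (1−0.95) × 0.3 = 0.000118125
P(apple | x) = 0.1183359375 / 0.1184540625 ≈ 0.999

0.999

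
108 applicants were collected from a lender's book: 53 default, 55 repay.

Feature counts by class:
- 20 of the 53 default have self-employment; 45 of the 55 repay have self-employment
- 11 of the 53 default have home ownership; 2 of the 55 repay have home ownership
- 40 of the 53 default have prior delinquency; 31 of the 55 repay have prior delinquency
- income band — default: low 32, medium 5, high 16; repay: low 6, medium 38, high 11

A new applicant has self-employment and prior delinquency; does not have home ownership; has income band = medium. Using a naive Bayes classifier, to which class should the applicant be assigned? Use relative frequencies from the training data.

default: (53/108) × (20/53) × (42/53) × (40/53) × (5/53) ≈ 0.0104486
repay: (55/108) × (45/55) × (53/55) × (31/55) × (38/55) ≈ 0.156359
Highest score → repay.

repay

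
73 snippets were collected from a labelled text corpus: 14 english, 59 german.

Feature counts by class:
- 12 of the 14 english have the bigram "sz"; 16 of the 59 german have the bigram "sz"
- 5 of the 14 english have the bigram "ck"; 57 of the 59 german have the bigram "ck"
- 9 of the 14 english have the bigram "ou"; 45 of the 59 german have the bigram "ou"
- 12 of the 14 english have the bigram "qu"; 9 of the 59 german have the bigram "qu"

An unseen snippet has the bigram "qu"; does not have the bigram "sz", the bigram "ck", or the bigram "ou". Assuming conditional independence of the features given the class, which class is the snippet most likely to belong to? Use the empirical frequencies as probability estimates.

english

english: (14/73) × (2/14) × (9/14) × (5/14) × (12/14) ≈ 0.00539159
german: (59/73) × (43/59) × (2/59) × (14/59) × (9/59) ≈ 0.000722753
Highest score → english.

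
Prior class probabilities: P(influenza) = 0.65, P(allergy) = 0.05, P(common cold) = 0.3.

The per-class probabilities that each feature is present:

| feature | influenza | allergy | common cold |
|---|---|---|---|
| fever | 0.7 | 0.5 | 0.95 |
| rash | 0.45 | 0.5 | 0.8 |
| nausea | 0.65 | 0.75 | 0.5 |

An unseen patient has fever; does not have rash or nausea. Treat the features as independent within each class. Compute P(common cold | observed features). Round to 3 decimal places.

influenza: 0.65 × 0.7 × (1−0.45) × (1−0.65) = 0.0875875
allergy: 0.05 × 0.5 × (1−0.5) × (1−0.75) = 0.003125
common cold: 0.3 × 0.95 × (1−0.8) × (1−0.5) = 0.0285
P(common cold | x) = 0.0285 / 0.1192125 ≈ 0.239

0.239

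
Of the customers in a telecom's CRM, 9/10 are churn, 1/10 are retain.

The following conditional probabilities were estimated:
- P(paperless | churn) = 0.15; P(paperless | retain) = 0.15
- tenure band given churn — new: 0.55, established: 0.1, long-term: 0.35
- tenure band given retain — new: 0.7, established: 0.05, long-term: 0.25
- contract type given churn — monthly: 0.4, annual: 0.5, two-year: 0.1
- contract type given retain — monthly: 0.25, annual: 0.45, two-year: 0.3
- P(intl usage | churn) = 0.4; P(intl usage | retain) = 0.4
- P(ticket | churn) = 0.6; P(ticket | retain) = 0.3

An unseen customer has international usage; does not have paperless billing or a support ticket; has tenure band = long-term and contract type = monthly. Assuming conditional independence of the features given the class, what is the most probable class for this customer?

churn: 0.9 × (1−0.15) × 0.35 × 0.4 × 0.4 × (1−0.6) = 0.017136
retain: 0.1 × (1−0.15) × 0.25 × 0.25 × 0.4 × (1−0.3) = 0.0014875
Highest score → churn.

churn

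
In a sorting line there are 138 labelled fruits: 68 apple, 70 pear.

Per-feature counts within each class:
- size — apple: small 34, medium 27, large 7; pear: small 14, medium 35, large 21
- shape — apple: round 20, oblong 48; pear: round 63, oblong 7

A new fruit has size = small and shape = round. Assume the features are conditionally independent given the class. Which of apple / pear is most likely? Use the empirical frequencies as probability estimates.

pear

apple: (68/138) × (34/68) × (20/68) ≈ 0.0724638
pear: (70/138) × (14/70) × (63/70) ≈ 0.0913043
Highest score → pear.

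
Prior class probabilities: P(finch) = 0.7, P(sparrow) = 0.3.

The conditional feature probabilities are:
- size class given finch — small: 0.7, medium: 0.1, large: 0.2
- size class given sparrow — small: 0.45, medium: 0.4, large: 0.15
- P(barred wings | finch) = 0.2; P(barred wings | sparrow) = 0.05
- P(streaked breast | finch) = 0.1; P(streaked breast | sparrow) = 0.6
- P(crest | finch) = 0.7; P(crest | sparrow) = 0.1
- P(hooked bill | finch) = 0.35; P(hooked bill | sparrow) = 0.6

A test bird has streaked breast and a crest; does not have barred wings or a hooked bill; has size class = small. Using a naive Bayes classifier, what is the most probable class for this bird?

finch: 0.7 × 0.7 × (1−0.2) × 0.1 × 0.7 × (1−0.35) = 0.017836
sparrow: 0.3 × 0.45 × (1−0.05) × 0.6 × 0.1 × (1−0.6) = 0.003078
Highest score → finch.

finch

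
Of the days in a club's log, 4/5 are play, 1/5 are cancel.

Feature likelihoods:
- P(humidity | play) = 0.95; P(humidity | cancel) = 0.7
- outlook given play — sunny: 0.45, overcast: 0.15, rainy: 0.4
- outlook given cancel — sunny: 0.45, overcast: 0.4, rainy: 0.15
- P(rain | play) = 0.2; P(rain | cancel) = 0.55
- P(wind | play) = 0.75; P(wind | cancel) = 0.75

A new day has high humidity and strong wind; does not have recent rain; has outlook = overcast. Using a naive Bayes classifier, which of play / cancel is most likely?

play

play: 0.8 × 0.95 × 0.15 × (1−0.2) × 0.75 = 0.0684
cancel: 0.2 × 0.7 × 0.4 × (1−0.55) × 0.75 = 0.0189
Highest score → play.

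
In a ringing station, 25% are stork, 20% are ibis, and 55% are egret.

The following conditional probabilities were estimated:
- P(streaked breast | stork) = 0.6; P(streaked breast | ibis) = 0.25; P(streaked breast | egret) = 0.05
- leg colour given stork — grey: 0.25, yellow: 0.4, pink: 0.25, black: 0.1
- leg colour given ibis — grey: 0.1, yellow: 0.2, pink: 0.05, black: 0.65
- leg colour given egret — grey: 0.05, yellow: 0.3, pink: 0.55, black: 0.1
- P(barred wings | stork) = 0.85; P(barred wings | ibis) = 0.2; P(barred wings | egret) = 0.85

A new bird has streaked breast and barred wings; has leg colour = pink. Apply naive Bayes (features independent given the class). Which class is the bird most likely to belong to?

stork

stork: 0.25 × 0.6 × 0.25 × 0.85 = 0.031875
ibis: 0.2 × 0.25 × 0.05 × 0.2 = 0.0005
egret: 0.55 × 0.05 × 0.55 × 0.85 = 0.01285625
Highest score → stork.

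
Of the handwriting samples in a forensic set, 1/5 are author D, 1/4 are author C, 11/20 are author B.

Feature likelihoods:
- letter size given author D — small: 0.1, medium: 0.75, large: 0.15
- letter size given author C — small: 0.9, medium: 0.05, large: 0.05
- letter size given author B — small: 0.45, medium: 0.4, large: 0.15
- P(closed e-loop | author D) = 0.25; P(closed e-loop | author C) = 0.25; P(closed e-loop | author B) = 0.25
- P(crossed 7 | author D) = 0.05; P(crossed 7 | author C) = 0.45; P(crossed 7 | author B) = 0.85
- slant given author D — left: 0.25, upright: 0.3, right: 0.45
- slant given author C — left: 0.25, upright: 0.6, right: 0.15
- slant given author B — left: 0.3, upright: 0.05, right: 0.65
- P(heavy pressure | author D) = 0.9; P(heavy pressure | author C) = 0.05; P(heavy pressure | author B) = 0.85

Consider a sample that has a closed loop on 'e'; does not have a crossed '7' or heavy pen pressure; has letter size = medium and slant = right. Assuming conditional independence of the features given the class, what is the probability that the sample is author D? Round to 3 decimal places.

author D: 0.2 × 0.75 × 0.25 × (1−0.05) × 0.45 × (1−0.9) = 0.001603125
author C: 0.25 × 0.05 × 0.25 × (1−0.45) × 0.15 × (1−0.05) = 0.000244921875
author B: 0.55 × 0.4 × 0.25 × (1−0.85) × 0.65 × (1−0.85) = 0.000804375
P(author D | x) = 0.001603125 / 0.002652421875 ≈ 0.604

0.604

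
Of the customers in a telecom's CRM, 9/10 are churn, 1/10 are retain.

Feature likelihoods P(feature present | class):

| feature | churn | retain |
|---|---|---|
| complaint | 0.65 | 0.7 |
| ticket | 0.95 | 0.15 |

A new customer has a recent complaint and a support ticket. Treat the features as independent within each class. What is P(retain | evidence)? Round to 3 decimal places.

churn: 0.9 × 0.65 × 0.95 = 0.55575
retain: 0.1 × 0.7 × 0.15 = 0.0105
P(retain | x) = 0.0105 / 0.56625 ≈ 0.019

0.019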